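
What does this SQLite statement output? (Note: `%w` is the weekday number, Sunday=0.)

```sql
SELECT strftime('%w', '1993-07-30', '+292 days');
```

3

First apply '+292 days': 1993-07-30 → 1994-05-18.
1994-05-18 is a Wednesday; with Sunday=0 that is 3.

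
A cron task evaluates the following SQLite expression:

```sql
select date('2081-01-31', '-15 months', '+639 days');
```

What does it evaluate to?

Adding -15 months to 2081-01-31 gives 2079-10-31.
Applying '+639 days' to 2079-10-31: counting 639 days forward gives 2081-07-31.

2081-07-31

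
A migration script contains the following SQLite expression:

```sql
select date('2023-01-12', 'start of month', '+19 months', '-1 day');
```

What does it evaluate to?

2024-07-31

`start of month` rewinds 2023-01-12 to 2023-01-01.
Adding +19 months to 2023-01-01 gives 2024-08-01.
Going back 1 day from 2024-08-01 reaches 2024-07-31 (last day of July, 31 days).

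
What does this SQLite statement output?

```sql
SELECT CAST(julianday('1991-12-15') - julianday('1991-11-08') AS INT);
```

22 days remain in November 1991 after the 8th (30 − 8).
Then 15 days into December 1991.
Total: 22 + 15 = 37.

37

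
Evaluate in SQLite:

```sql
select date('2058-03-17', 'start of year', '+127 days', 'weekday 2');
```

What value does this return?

2058-05-14

`start of year` rewinds 2058-03-17 to 2058-01-01.
Applying '+127 days' to 2058-01-01: counting 127 days forward gives 2058-05-08.
`weekday 2` advances to the next Tuesday; 2058-05-08 is a Wednesday, so it moves forward to 2058-05-14.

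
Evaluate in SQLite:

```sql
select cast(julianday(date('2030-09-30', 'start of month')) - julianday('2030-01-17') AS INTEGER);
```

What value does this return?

227

`start of month` rewinds 2030-09-30 to 2030-09-01.
14 days remain in January 2030 after the 17th (31 − 17).
Full months from February 2030 through August 2030 contribute their day counts.
Then 1 day into September 2030.
Total: 14 + 28 + 31 + 30 + 31 + 30 + 31 + 31 + 1 = 227.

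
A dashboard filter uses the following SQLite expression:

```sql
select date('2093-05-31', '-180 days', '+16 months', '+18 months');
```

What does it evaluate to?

Applying '-180 days' to 2093-05-31: counting 180 days back gives 2092-12-02.
Adding +16 months to 2092-12-02 gives 2094-04-02.
Adding +18 months to 2094-04-02 gives 2095-10-02.

2095-10-02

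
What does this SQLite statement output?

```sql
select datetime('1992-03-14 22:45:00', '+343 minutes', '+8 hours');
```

343 minutes = 5h 43m; +343 minutes from 1992-03-14 22:45:00 is 1992-03-15 04:28:00 (crosses midnight).
+8 hours from 1992-03-15 04:28:00 is 1992-03-15 12:28:00.

1992-03-15 12:28:00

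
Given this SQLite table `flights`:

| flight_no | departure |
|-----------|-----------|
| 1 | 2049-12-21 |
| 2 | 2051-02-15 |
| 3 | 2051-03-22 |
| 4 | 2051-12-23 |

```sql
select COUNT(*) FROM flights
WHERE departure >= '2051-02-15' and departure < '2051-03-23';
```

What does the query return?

Rows in [2051-02-15, 2051-03-23): 2051-02-15, 2051-03-22 → 2 rows.

2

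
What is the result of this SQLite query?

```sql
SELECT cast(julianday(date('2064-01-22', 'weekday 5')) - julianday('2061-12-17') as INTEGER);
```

769

`weekday 5` advances to the next Friday; 2064-01-22 is a Tuesday, so it moves forward to 2064-01-25.
14 days remain in December 2061 after the 17th (31 − 17).
Full months from January 2062 through December 2063 contribute their day counts.
Then 25 days into January 2064.
Total: 14 + 31 + 28 + 31 + 30 + 31 + 30 + 31 + 31 + 30 + 31 + 30 + 31 + 31 + 28 + 31 + 30 + 31 + 30 + 31 + 31 + 30 + 31 + 30 + 31 + 25 = 769.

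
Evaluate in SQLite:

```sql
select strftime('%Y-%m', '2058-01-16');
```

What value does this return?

2058-01

`%Y-%m` extracts the year-month: 2058-01.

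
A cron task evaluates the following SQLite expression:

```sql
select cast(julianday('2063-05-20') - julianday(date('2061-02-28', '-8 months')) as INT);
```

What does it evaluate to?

1056

Adding -8 months to 2061-02-28 gives 2060-06-28.
2 days remain in June 2060 after the 28th (30 − 28).
Full months from July 2060 through April 2063 contribute their day counts.
Then 20 days into May 2063.
Total: 2 + 31 + 31 + 30 + 31 + 30 + 31 + 31 + 28 + 31 + 30 + 31 + 30 + 31 + 31 + 30 + 31 + 30 + 31 + 31 + 28 + 31 + 30 + 31 + 30 + 31 + 31 + 30 + 31 + 30 + 31 + 31 + 28 + 31 + 30 + 20 = 1056.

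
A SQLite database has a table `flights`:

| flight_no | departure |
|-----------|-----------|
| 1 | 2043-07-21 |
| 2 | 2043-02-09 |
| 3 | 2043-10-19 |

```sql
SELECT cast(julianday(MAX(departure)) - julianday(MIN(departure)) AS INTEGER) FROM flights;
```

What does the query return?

MIN = 2043-02-09, MAX = 2043-10-19.
19 days remain in February 2043 after the 9th (28 − 9).
Full months from March 2043 through September 2043 contribute their day counts.
Then 19 days into October 2043.
Total: 19 + 31 + 30 + 31 + 30 + 31 + 31 + 30 + 19 = 252.

252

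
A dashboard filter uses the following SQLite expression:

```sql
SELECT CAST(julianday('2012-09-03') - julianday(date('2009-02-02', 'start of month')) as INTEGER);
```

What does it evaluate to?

`start of month` rewinds 2009-02-02 to 2009-02-01.
27 days remain in February 2009 after the 1st (28 − 1).
Full months from March 2009 through August 2012 contribute their day counts.
Then 3 days into September 2012.
Total: 27 + 31 + 30 + 31 + 30 + 31 + 31 + 30 + 31 + 30 + 31 + 31 + 28 + 31 + 30 + 31 + 30 + 31 + 31 + 30 + 31 + 30 + 31 + 31 + 28 + 31 + 30 + 31 + 30 + 31 + 31 + 30 + 31 + 30 + 31 + 31 + 29 + 31 + 30 + 31 + 30 + 31 + 31 + 3 = 1310.

1310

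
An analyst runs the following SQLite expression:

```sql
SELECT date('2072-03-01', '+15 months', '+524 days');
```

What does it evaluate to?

Adding +15 months to 2072-03-01 gives 2073-06-01.
Applying '+524 days' to 2073-06-01: counting 524 days forward gives 2074-11-07.

2074-11-07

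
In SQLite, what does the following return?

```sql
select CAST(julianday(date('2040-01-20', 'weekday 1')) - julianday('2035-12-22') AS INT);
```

`weekday 1` advances to the next Monday; 2040-01-20 is a Friday, so it moves forward to 2040-01-23.
9 days remain in December 2035 after the 22nd (31 − 22).
Full months from January 2036 through December 2039 contribute their day counts.
Then 23 days into January 2040.
Total: 9 + 31 + 29 + 31 + 30 + 31 + 30 + 31 + 31 + 30 + 31 + 30 + 31 + 31 + 28 + 31 + 30 + 31 + 30 + 31 + 31 + 30 + 31 + 30 + 31 + 31 + 28 + 31 + 30 + 31 + 30 + 31 + 31 + 30 + 31 + 30 + 31 + 31 + 28 + 31 + 30 + 31 + 30 + 31 + 31 + 30 + 31 + 30 + 31 + 23 = 1493.

1493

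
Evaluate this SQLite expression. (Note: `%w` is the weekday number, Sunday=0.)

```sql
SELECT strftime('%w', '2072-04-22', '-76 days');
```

First apply '-76 days': 2072-04-22 → 2072-02-06.
2072-02-06 is a Saturday; with Sunday=0 that is 6.

6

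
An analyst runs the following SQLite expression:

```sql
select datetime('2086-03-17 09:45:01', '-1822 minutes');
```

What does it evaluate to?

2086-03-16 03:23:01

1822 minutes = 30h 22m; -1822 minutes from 2086-03-17 09:45:01 is 2086-03-16 03:23:01 (crosses midnight).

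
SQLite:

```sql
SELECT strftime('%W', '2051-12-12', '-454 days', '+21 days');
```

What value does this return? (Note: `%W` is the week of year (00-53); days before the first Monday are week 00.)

First apply '-454 days', '+21 days': 2051-12-12 → 2050-10-05.
2050-10-05 is a Wednesday. SQLite's %W counts Mondays since the year started; the result is 40.

40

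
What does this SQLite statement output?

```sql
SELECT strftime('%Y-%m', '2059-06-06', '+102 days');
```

First apply '+102 days': 2059-06-06 → 2059-09-16.
`%Y-%m` extracts the year-month: 2059-09.

2059-09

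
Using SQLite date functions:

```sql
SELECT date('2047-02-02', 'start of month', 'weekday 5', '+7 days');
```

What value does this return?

2047-02-08

`start of month` rewinds 2047-02-02 to 2047-02-01.
`weekday 5` advances to the next Friday; 2047-02-01 is already a Friday, so it stays at 2047-02-01.
Advancing 7 more days within February lands on 2047-02-08.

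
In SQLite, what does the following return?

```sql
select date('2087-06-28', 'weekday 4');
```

`weekday 4` advances to the next Thursday; 2087-06-28 is a Saturday, so it moves forward to 2087-07-03.

2087-07-03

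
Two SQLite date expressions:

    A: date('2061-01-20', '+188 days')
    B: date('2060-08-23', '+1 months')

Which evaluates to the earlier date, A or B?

B

A = 2061-07-27.
B = 2060-09-23.
B is earlier.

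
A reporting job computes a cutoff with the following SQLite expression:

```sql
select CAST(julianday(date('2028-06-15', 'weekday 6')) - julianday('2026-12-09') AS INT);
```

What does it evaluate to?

`weekday 6` advances to the next Saturday; 2028-06-15 is a Thursday, so it moves forward to 2028-06-17.
22 days remain in December 2026 after the 9th (31 − 9).
Full months from January 2027 through May 2028 contribute their day counts.
Then 17 days into June 2028.
Total: 22 + 31 + 28 + 31 + 30 + 31 + 30 + 31 + 31 + 30 + 31 + 30 + 31 + 31 + 29 + 31 + 30 + 31 + 17 = 556.

556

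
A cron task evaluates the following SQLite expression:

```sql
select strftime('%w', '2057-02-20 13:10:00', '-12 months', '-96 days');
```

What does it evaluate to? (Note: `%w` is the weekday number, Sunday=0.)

First apply '-12 months', '-96 days': 2057-02-20 13:10:00 → 2055-11-16 13:10:00.
2055-11-16 is a Tuesday; with Sunday=0 that is 2.

2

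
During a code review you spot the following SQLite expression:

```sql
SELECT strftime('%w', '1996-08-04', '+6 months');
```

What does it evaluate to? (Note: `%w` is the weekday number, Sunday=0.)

First apply '+6 months': 1996-08-04 → 1997-02-04.
1997-02-04 is a Tuesday; with Sunday=0 that is 2.

2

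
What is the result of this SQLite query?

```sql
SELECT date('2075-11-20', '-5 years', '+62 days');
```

2071-01-21

Adding -5 years to 2075-11-20 gives 2070-11-20.
Applying '+62 days' to 2070-11-20: counting 62 days forward gives 2071-01-21.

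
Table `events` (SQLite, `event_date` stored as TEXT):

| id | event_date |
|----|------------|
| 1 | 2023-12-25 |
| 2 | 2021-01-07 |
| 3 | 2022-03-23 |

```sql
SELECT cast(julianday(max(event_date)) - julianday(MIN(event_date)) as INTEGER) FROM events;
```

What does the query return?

1082

MIN = 2021-01-07, MAX = 2023-12-25.
24 days remain in January 2021 after the 7th (31 − 7).
Full months from February 2021 through November 2023 contribute their day counts.
Then 25 days into December 2023.
Total: 24 + 28 + 31 + 30 + 31 + 30 + 31 + 31 + 30 + 31 + 30 + 31 + 31 + 28 + 31 + 30 + 31 + 30 + 31 + 31 + 30 + 31 + 30 + 31 + 31 + 28 + 31 + 30 + 31 + 30 + 31 + 31 + 30 + 31 + 30 + 25 = 1082.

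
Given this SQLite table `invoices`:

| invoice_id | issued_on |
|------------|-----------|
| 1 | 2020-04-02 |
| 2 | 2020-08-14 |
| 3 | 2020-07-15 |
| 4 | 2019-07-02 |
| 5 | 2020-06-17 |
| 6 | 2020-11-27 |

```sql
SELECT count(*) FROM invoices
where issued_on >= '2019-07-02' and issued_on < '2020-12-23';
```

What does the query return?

6

Rows in [2019-07-02, 2020-12-23): 2020-04-02, 2020-08-14, 2020-07-15, 2019-07-02, 2020-06-17, 2020-11-27 → 6 rows.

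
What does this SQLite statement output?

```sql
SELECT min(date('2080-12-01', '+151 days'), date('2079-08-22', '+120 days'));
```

2079-12-20

date('2080-12-01', '+151 days') → 2081-05-01.
date('2079-08-22', '+120 days') → 2079-12-20.
Earlier of the two is 2079-12-20.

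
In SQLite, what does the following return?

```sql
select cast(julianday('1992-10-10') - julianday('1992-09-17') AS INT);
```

13 days remain in September 1992 after the 17th (30 − 17).
Then 10 days into October 1992.
Total: 13 + 10 = 23.

23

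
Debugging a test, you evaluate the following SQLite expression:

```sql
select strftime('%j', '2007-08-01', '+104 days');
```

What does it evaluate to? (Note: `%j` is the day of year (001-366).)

First apply '+104 days': 2007-08-01 → 2007-11-13.
Day-of-year for 2007-11-13: days since 2007-01-01 inclusive = 317, zero-padded to 317.

317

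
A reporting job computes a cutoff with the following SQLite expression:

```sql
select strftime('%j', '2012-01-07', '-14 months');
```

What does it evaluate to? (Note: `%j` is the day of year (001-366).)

311

First apply '-14 months': 2012-01-07 → 2010-11-07.
Day-of-year for 2010-11-07: days since 2010-01-01 inclusive = 311, zero-padded to 311.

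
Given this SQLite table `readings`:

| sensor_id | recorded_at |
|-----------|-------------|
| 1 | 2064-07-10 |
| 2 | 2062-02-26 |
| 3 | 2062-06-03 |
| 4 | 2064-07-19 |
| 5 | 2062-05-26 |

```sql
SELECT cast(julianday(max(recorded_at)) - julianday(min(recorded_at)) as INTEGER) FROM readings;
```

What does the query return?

MIN = 2062-02-26, MAX = 2064-07-19.
2 days remain in February 2062 after the 26th (28 − 26).
Full months from March 2062 through June 2064 contribute their day counts.
Then 19 days into July 2064.
Total: 2 + 31 + 30 + 31 + 30 + 31 + 31 + 30 + 31 + 30 + 31 + 31 + 28 + 31 + 30 + 31 + 30 + 31 + 31 + 30 + 31 + 30 + 31 + 31 + 29 + 31 + 30 + 31 + 30 + 19 = 874.

874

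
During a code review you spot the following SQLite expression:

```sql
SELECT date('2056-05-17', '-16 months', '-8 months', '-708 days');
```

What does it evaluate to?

2052-06-08

Adding -16 months to 2056-05-17 gives 2055-01-17.
Adding -8 months to 2055-01-17 gives 2054-05-17.
Applying '-708 days' to 2054-05-17: counting 708 days back gives 2052-06-08.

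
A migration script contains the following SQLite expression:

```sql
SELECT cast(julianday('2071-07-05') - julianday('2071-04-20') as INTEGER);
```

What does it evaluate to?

76

10 days remain in April 2071 after the 20th (30 − 20).
May 2071: 31 days.
June 2071: 30 days.
Then 5 days into July 2071.
Total: 10 + 31 + 30 + 5 = 76.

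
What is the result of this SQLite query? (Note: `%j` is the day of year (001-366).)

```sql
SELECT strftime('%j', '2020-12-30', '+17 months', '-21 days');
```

First apply '+17 months', '-21 days': 2020-12-30 → 2022-05-09.
Day-of-year for 2022-05-09: days since 2022-01-01 inclusive = 129, zero-padded to 129.

129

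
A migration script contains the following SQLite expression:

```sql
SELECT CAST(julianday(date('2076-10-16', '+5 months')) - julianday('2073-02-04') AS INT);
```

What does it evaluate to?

Adding +5 months to 2076-10-16 gives 2077-03-16.
24 days remain in February 2073 after the 4th (28 − 4).
Full months from March 2073 through February 2077 contribute their day counts.
Then 16 days into March 2077.
Total: 24 + 31 + 30 + 31 + 30 + 31 + 31 + 30 + 31 + 30 + 31 + 31 + 28 + 31 + 30 + 31 + 30 + 31 + 31 + 30 + 31 + 30 + 31 + 31 + 28 + 31 + 30 + 31 + 30 + 31 + 31 + 30 + 31 + 30 + 31 + 31 + 29 + 31 + 30 + 31 + 30 + 31 + 31 + 30 + 31 + 30 + 31 + 31 + 28 + 16 = 1501.

1501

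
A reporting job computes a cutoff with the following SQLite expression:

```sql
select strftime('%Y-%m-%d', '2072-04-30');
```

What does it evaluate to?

2072-04-30

`%Y-%m-%d` extracts the ISO date: 2072-04-30.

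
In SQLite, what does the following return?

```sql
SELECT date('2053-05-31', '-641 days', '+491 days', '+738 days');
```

Applying '-641 days' to 2053-05-31: counting 641 days back gives 2051-08-29.
Applying '+491 days' to 2051-08-29: counting 491 days forward gives 2053-01-01.
Applying '+738 days' to 2053-01-01: counting 738 days forward gives 2055-01-09.

2055-01-09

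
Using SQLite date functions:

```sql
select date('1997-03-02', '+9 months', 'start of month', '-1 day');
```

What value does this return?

Adding +9 months to 1997-03-02 gives 1997-12-02.
`start of month` rewinds 1997-12-02 to 1997-12-01.
Going back 1 day from 1997-12-01 reaches 1997-11-30 (last day of November, 30 days).

1997-11-30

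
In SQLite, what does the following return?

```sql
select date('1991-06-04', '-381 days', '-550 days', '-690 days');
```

Applying '-381 days' to 1991-06-04: counting 381 days back gives 1990-05-19.
Applying '-550 days' to 1990-05-19: counting 550 days back gives 1988-11-15.
Applying '-690 days' to 1988-11-15: counting 690 days back gives 1986-12-26.

1986-12-26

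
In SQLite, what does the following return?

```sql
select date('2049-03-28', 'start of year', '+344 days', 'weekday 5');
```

`start of year` rewinds 2049-03-28 to 2049-01-01.
Applying '+344 days' to 2049-01-01: counting 344 days forward gives 2049-12-11.
`weekday 5` advances to the next Friday; 2049-12-11 is a Saturday, so it moves forward to 2049-12-17.

2049-12-17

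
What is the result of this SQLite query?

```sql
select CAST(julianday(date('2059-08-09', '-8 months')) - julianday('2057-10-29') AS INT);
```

406

Adding -8 months to 2059-08-09 gives 2058-12-09.
2 days remain in October 2057 after the 29th (31 − 29).
Full months from November 2057 through November 2058 contribute their day counts.
Then 9 days into December 2058.
Total: 2 + 30 + 31 + 31 + 28 + 31 + 30 + 31 + 30 + 31 + 31 + 30 + 31 + 30 + 9 = 406.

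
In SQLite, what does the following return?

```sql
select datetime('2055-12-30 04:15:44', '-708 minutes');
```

2055-12-29 16:27:44

708 minutes = 11h 48m; -708 minutes from 2055-12-30 04:15:44 is 2055-12-29 16:27:44 (crosses midnight).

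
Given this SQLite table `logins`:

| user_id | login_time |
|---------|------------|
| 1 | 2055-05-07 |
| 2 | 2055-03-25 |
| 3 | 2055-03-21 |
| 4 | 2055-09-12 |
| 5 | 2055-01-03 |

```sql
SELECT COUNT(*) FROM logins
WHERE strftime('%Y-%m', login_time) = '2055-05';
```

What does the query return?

1

Rows with year-month 2055-05: 2055-05-07 → 1.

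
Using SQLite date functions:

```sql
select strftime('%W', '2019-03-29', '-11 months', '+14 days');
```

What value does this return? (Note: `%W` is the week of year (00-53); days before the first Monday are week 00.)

First apply '-11 months', '+14 days': 2019-03-29 → 2018-05-13.
2018-05-13 is a Sunday. SQLite's %W counts Mondays since the year started; the result is 19.

19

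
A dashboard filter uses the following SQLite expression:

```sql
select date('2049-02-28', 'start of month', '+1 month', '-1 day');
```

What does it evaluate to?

2049-02-28

`start of month` rewinds 2049-02-28 to 2049-02-01.
Adding +1 month to 2049-02-01 gives 2049-03-01.
Going back 1 day from 2049-03-01 reaches 2049-02-28 (last day of February, 28 days).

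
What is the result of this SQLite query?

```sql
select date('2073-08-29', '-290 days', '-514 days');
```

Applying '-290 days' to 2073-08-29: counting 290 days back gives 2072-11-12.
Applying '-514 days' to 2072-11-12: counting 514 days back gives 2071-06-17.

2071-06-17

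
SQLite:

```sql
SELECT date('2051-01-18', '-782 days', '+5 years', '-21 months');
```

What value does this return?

Applying '-782 days' to 2051-01-18: counting 782 days back gives 2048-11-27.
Adding +5 years to 2048-11-27 gives 2053-11-27.
Adding -21 months to 2053-11-27 gives 2052-02-27.

2052-02-27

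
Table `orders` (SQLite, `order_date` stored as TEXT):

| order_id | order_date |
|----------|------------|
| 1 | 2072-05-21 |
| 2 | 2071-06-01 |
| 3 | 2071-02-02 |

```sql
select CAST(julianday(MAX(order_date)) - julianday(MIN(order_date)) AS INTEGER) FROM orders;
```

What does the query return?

MIN = 2071-02-02, MAX = 2072-05-21.
26 days remain in February 2071 after the 2nd (28 − 2).
Full months from March 2071 through April 2072 contribute their day counts.
Then 21 days into May 2072.
Total: 26 + 31 + 30 + 31 + 30 + 31 + 31 + 30 + 31 + 30 + 31 + 31 + 29 + 31 + 30 + 21 = 474.

474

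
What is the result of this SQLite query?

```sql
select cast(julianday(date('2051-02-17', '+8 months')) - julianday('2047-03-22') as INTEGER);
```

Adding +8 months to 2051-02-17 gives 2051-10-17.
9 days remain in March 2047 after the 22nd (31 − 22).
Full months from April 2047 through September 2051 contribute their day counts.
Then 17 days into October 2051.
Total: 9 + 30 + 31 + 30 + 31 + 31 + 30 + 31 + 30 + 31 + 31 + 29 + 31 + 30 + 31 + 30 + 31 + 31 + 30 + 31 + 30 + 31 + 31 + 28 + 31 + 30 + 31 + 30 + 31 + 31 + 30 + 31 + 30 + 31 + 31 + 28 + 31 + 30 + 31 + 30 + 31 + 31 + 30 + 31 + 30 + 31 + 31 + 28 + 31 + 30 + 31 + 30 + 31 + 31 + 30 + 17 = 1670.

1670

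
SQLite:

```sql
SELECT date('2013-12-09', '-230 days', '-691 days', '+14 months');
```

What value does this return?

Applying '-230 days' to 2013-12-09: counting 230 days back gives 2013-04-23.
Applying '-691 days' to 2013-04-23: counting 691 days back gives 2011-06-02.
Adding +14 months to 2011-06-02 gives 2012-08-02.

2012-08-02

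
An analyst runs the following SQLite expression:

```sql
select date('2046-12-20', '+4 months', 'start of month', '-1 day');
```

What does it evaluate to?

Adding +4 months to 2046-12-20 gives 2047-04-20.
`start of month` rewinds 2047-04-20 to 2047-04-01.
Going back 1 day from 2047-04-01 reaches 2047-03-31 (last day of March, 31 days).

2047-03-31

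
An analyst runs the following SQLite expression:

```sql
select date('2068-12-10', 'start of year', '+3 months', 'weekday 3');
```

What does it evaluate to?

`start of year` rewinds 2068-12-10 to 2068-01-01.
Adding +3 months to 2068-01-01 gives 2068-04-01.
`weekday 3` advances to the next Wednesday; 2068-04-01 is a Sunday, so it moves forward to 2068-04-04.

2068-04-04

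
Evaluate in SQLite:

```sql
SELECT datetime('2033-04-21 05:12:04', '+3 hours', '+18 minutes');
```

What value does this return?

+3 hours from 2033-04-21 05:12:04 is 2033-04-21 08:12:04.
+18 minutes from 2033-04-21 08:12:04 is 2033-04-21 08:30:04.

2033-04-21 08:30:04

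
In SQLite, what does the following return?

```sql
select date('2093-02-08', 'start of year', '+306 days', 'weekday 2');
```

`start of year` rewinds 2093-02-08 to 2093-01-01.
Applying '+306 days' to 2093-01-01: counting 306 days forward gives 2093-11-03.
`weekday 2` advances to the next Tuesday; 2093-11-03 is already a Tuesday, so it stays at 2093-11-03.

2093-11-03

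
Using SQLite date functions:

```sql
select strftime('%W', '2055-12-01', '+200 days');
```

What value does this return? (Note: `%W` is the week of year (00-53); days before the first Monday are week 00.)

First apply '+200 days': 2055-12-01 → 2056-06-18.
2056-06-18 is a Sunday. SQLite's %W counts Mondays since the year started; the result is 24.

24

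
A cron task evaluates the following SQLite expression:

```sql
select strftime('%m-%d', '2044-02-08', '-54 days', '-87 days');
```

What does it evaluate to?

09-20

First apply '-54 days', '-87 days': 2044-02-08 → 2043-09-20.
`%m-%d` extracts the month-day: 09-20.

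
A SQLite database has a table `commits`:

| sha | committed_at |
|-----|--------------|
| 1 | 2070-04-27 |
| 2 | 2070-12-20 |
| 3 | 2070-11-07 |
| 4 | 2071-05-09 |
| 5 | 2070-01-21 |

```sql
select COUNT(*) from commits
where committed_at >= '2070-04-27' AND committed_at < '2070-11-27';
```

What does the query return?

Rows in [2070-04-27, 2070-11-27): 2070-04-27, 2070-11-07 → 2 rows.

2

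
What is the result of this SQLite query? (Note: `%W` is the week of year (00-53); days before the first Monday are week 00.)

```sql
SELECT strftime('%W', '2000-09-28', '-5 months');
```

First apply '-5 months': 2000-09-28 → 2000-04-28.
2000-04-28 is a Friday. SQLite's %W counts Mondays since the year started; the result is 17.

17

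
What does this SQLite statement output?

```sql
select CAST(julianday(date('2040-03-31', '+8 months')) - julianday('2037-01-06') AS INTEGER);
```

1425

Adding +8 months to 2040-03-31 targets 2040-11-31. November 2040 has only 30 days, so SQLite normalizes the 1-day overflow forward to 2040-12-01.
25 days remain in January 2037 after the 6th (31 − 6).
Full months from February 2037 through November 2040 contribute their day counts.
Then 1 day into December 2040.
Total: 25 + 28 + 31 + 30 + 31 + 30 + 31 + 31 + 30 + 31 + 30 + 31 + 31 + 28 + 31 + 30 + 31 + 30 + 31 + 31 + 30 + 31 + 30 + 31 + 31 + 28 + 31 + 30 + 31 + 30 + 31 + 31 + 30 + 31 + 30 + 31 + 31 + 29 + 31 + 30 + 31 + 30 + 31 + 31 + 30 + 31 + 30 + 1 = 1425.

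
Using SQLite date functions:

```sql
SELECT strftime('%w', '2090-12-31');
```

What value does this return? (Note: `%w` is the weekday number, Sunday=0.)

0

2090-12-31 is a Sunday; with Sunday=0 that is 0.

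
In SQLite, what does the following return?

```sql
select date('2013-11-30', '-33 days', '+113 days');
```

Going back 30 days from 2013-11-30 reaches 2013-10-31 (last day of October, 31 days).
Going back 3 days within October lands on 2013-10-28.
Applying '+113 days' to 2013-10-28: counting 113 days forward gives 2014-02-18.

2014-02-18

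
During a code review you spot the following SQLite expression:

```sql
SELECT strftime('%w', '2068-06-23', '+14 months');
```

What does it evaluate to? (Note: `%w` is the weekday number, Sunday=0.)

First apply '+14 months': 2068-06-23 → 2069-08-23.
2069-08-23 is a Friday; with Sunday=0 that is 5.

5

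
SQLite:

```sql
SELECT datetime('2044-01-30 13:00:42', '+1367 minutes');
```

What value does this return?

1367 minutes = 22h 47m; +1367 minutes from 2044-01-30 13:00:42 is 2044-01-31 11:47:42 (crosses midnight).

2044-01-31 11:47:42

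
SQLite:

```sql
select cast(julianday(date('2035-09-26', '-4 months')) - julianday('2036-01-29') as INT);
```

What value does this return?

Adding -4 months to 2035-09-26 gives 2035-05-26.
5 days remain in May 2035 after the 26th (31 − 26).
Full months from June 2035 through December 2035 contribute their day counts.
Then 29 days into January 2036.
Total: 5 + 30 + 31 + 31 + 30 + 31 + 30 + 31 + 29 = 248.
The subtraction is earlier − later, so the result is −248 → -248.

-248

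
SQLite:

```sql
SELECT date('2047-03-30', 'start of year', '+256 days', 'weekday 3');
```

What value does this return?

2047-09-18

`start of year` rewinds 2047-03-30 to 2047-01-01.
Applying '+256 days' to 2047-01-01: counting 256 days forward gives 2047-09-14.
`weekday 3` advances to the next Wednesday; 2047-09-14 is a Saturday, so it moves forward to 2047-09-18.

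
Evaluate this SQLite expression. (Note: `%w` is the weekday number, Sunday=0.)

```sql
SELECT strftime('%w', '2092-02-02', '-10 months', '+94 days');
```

First apply '-10 months', '+94 days': 2092-02-02 → 2091-07-05.
2091-07-05 is a Thursday; with Sunday=0 that is 4.

4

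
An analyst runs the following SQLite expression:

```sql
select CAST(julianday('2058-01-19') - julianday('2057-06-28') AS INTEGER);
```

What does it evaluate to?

2 days remain in June 2057 after the 28th (30 − 28).
Full months from July 2057 through December 2057 contribute their day counts.
Then 19 days into January 2058.
Total: 2 + 31 + 31 + 30 + 31 + 30 + 31 + 19 = 205.

205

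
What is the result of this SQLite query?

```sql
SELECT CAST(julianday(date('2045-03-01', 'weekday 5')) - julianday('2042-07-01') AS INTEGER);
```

`weekday 5` advances to the next Friday; 2045-03-01 is a Wednesday, so it moves forward to 2045-03-03.
30 days remain in July 2042 after the 1st (31 − 1).
Full months from August 2042 through February 2045 contribute their day counts.
Then 3 days into March 2045.
Total: 30 + 31 + 30 + 31 + 30 + 31 + 31 + 28 + 31 + 30 + 31 + 30 + 31 + 31 + 30 + 31 + 30 + 31 + 31 + 29 + 31 + 30 + 31 + 30 + 31 + 31 + 30 + 31 + 30 + 31 + 31 + 28 + 3 = 976.

976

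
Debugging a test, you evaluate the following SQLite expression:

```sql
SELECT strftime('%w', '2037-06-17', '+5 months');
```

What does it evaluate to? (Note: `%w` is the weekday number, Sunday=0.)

2

First apply '+5 months': 2037-06-17 → 2037-11-17.
2037-11-17 is a Tuesday; with Sunday=0 that is 2.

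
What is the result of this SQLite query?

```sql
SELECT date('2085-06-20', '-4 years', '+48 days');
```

2081-08-07

Adding -4 years to 2085-06-20 gives 2081-06-20.
Applying '+48 days' to 2081-06-20: counting 48 days forward gives 2081-08-07.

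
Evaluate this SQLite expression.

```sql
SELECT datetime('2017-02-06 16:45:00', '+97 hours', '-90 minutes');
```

+97 hours from 2017-02-06 16:45:00 is 2017-02-10 17:45:00 (crosses midnight).
90 minutes = 1h 30m; -90 minutes from 2017-02-10 17:45:00 is 2017-02-10 16:15:00.

2017-02-10 16:15:00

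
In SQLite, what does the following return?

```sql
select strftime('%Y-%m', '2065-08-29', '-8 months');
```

2064-12

First apply '-8 months': 2065-08-29 → 2064-12-29.
`%Y-%m` extracts the year-month: 2064-12.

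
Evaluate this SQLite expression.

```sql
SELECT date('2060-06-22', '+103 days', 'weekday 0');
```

2060-10-03

Applying '+103 days' to 2060-06-22: counting 103 days forward gives 2060-10-03.
`weekday 0` advances to the next Sunday; 2060-10-03 is already a Sunday, so it stays at 2060-10-03.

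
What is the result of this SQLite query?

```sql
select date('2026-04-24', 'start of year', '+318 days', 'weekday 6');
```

`start of year` rewinds 2026-04-24 to 2026-01-01.
Applying '+318 days' to 2026-01-01: counting 318 days forward gives 2026-11-15.
`weekday 6` advances to the next Saturday; 2026-11-15 is a Sunday, so it moves forward to 2026-11-21.

2026-11-21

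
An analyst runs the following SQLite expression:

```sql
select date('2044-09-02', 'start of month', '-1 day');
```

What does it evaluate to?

`start of month` rewinds 2044-09-02 to 2044-09-01.
Going back 1 day from 2044-09-01 reaches 2044-08-31 (last day of August, 31 days).

2044-08-31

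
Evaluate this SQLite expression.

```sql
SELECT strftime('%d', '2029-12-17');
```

17

`%d` extracts the 2-digit day of month: 17.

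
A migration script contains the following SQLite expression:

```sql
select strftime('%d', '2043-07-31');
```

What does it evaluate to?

31

`%d` extracts the 2-digit day of month: 31.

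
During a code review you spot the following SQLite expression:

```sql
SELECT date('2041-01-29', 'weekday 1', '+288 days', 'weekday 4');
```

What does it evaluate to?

`weekday 1` advances to the next Monday; 2041-01-29 is a Tuesday, so it moves forward to 2041-02-04.
Applying '+288 days' to 2041-02-04: counting 288 days forward gives 2041-11-19.
`weekday 4` advances to the next Thursday; 2041-11-19 is a Tuesday, so it moves forward to 2041-11-21.

2041-11-21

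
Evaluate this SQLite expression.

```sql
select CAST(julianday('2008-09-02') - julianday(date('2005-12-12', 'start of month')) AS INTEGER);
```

`start of month` rewinds 2005-12-12 to 2005-12-01.
30 days remain in December 2005 after the 1st (31 − 1).
Full months from January 2006 through August 2008 contribute their day counts.
Then 2 days into September 2008.
Total: 30 + 31 + 28 + 31 + 30 + 31 + 30 + 31 + 31 + 30 + 31 + 30 + 31 + 31 + 28 + 31 + 30 + 31 + 30 + 31 + 31 + 30 + 31 + 30 + 31 + 31 + 29 + 31 + 30 + 31 + 30 + 31 + 31 + 2 = 1006.

1006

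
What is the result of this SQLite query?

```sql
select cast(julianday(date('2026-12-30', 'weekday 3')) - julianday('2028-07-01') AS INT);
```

`weekday 3` advances to the next Wednesday; 2026-12-30 is already a Wednesday, so it stays at 2026-12-30.
1 day remains in December 2026 after the 30th (31 − 30).
Full months from January 2027 through June 2028 contribute their day counts.
Then 1 day into July 2028.
Total: 1 + 31 + 28 + 31 + 30 + 31 + 30 + 31 + 31 + 30 + 31 + 30 + 31 + 31 + 29 + 31 + 30 + 31 + 30 + 1 = 549.
The subtraction is earlier − later, so the result is −549 → -549.

-549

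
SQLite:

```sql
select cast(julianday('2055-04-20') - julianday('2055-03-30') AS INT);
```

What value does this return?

1 day remains in March 2055 after the 30th (31 − 30).
Then 20 days into April 2055.
Total: 1 + 20 = 21.

21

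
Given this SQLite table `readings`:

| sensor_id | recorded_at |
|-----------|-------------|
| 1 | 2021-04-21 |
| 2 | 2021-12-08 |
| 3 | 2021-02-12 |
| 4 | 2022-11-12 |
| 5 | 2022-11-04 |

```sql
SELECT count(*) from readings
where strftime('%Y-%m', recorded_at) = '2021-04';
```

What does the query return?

1

Rows with year-month 2021-04: 2021-04-21 → 1.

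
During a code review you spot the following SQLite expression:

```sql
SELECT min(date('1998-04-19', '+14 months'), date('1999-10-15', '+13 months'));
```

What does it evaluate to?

date('1998-04-19', '+14 months') → 1999-06-19.
date('1999-10-15', '+13 months') → 2000-11-15.
Earlier of the two is 1999-06-19.

1999-06-19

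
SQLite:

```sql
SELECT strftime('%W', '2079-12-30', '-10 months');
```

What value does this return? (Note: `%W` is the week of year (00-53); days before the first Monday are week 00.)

09

First apply '-10 months': 2079-12-30 → 2079-03-02.
2079-03-02 is a Thursday. SQLite's %W counts Mondays since the year started; the result is 09.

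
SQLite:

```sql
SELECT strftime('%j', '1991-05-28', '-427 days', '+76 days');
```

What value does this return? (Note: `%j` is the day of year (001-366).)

162

First apply '-427 days', '+76 days': 1991-05-28 → 1990-06-11.
Day-of-year for 1990-06-11: days since 1990-01-01 inclusive = 162, zero-padded to 162.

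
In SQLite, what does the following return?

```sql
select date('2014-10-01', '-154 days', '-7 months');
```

2013-09-30

Applying '-154 days' to 2014-10-01: counting 154 days back gives 2014-04-30.
Adding -7 months to 2014-04-30 gives 2013-09-30.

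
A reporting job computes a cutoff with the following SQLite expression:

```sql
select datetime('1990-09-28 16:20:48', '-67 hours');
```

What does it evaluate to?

1990-09-25 21:20:48

-67 hours from 1990-09-28 16:20:48 is 1990-09-25 21:20:48 (crosses midnight).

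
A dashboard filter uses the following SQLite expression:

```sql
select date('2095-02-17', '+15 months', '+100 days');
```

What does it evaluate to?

2096-08-25

Adding +15 months to 2095-02-17 gives 2096-05-17.
Applying '+100 days' to 2096-05-17: counting 100 days forward gives 2096-08-25.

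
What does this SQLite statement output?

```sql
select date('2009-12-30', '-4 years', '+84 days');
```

Adding -4 years to 2009-12-30 gives 2005-12-30.
Applying '+84 days' to 2005-12-30: counting 84 days forward gives 2006-03-24.

2006-03-24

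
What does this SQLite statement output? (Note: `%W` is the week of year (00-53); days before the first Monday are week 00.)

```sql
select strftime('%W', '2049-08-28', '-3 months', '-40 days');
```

15

First apply '-3 months', '-40 days': 2049-08-28 → 2049-04-18.
2049-04-18 is a Sunday. SQLite's %W counts Mondays since the year started; the result is 15.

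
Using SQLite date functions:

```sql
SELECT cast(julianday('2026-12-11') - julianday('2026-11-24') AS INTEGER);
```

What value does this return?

17

6 days remain in November 2026 after the 24th (30 − 24).
Then 11 days into December 2026.
Total: 6 + 11 = 17.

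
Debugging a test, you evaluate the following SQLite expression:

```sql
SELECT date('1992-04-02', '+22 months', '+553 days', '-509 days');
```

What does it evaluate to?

Adding +22 months to 1992-04-02 gives 1994-02-02.
Applying '+553 days' to 1994-02-02: counting 553 days forward gives 1995-08-09.
Applying '-509 days' to 1995-08-09: counting 509 days back gives 1994-03-18.

1994-03-18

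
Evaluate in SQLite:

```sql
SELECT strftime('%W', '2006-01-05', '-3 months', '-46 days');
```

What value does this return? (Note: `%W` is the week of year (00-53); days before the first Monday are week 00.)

First apply '-3 months', '-46 days': 2006-01-05 → 2005-08-20.
2005-08-20 is a Saturday. SQLite's %W counts Mondays since the year started; the result is 33.

33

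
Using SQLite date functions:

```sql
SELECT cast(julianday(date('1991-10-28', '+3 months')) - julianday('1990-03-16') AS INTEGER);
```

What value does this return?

Adding +3 months to 1991-10-28 gives 1992-01-28.
15 days remain in March 1990 after the 16th (31 − 16).
Full months from April 1990 through December 1991 contribute their day counts.
Then 28 days into January 1992.
Total: 15 + 30 + 31 + 30 + 31 + 31 + 30 + 31 + 30 + 31 + 31 + 28 + 31 + 30 + 31 + 30 + 31 + 31 + 30 + 31 + 30 + 31 + 28 = 683.

683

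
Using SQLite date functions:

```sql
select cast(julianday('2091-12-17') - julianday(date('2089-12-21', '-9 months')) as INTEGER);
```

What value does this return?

1001

Adding -9 months to 2089-12-21 gives 2089-03-21.
10 days remain in March 2089 after the 21st (31 − 21).
Full months from April 2089 through November 2091 contribute their day counts.
Then 17 days into December 2091.
Total: 10 + 30 + 31 + 30 + 31 + 31 + 30 + 31 + 30 + 31 + 31 + 28 + 31 + 30 + 31 + 30 + 31 + 31 + 30 + 31 + 30 + 31 + 31 + 28 + 31 + 30 + 31 + 30 + 31 + 31 + 30 + 31 + 30 + 17 = 1001.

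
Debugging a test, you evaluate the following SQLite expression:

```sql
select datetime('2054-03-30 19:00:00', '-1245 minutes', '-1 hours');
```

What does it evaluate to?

1245 minutes = 20h 45m; -1245 minutes from 2054-03-30 19:00:00 is 2054-03-29 22:15:00 (crosses midnight).
-1 hours from 2054-03-29 22:15:00 is 2054-03-29 21:15:00.

2054-03-29 21:15:00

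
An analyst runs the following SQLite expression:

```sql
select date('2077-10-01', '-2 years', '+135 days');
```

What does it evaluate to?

Adding -2 years to 2077-10-01 gives 2075-10-01.
Applying '+135 days' to 2075-10-01: counting 135 days forward gives 2076-02-13.

2076-02-13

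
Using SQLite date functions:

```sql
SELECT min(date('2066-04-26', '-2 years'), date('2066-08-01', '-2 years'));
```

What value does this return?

date('2066-04-26', '-2 years') → 2064-04-26.
date('2066-08-01', '-2 years') → 2064-08-01.
Earlier of the two is 2064-04-26.

2064-04-26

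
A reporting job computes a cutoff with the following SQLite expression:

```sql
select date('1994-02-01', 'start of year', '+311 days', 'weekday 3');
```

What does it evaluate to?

1994-11-09

`start of year` rewinds 1994-02-01 to 1994-01-01.
Applying '+311 days' to 1994-01-01: counting 311 days forward gives 1994-11-08.
`weekday 3` advances to the next Wednesday; 1994-11-08 is a Tuesday, so it moves forward to 1994-11-09.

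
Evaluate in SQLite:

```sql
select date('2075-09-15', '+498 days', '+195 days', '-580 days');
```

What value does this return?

2076-01-06

Applying '+498 days' to 2075-09-15: counting 498 days forward gives 2077-01-25.
Applying '+195 days' to 2077-01-25: counting 195 days forward gives 2077-08-08.
Applying '-580 days' to 2077-08-08: counting 580 days back gives 2076-01-06.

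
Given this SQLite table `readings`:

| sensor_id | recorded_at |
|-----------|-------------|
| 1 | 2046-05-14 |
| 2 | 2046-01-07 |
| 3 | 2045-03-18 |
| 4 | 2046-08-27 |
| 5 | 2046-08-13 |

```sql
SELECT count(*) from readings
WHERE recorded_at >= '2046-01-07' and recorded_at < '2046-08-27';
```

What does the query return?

3

Rows in [2046-01-07, 2046-08-27): 2046-05-14, 2046-01-07, 2046-08-13 → 3 rows.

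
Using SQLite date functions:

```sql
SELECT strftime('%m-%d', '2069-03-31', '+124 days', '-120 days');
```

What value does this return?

04-04

First apply '+124 days', '-120 days': 2069-03-31 → 2069-04-04.
`%m-%d` extracts the month-day: 04-04.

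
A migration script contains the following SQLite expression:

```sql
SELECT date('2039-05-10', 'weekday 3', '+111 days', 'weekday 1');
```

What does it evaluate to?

2039-09-05

`weekday 3` advances to the next Wednesday; 2039-05-10 is a Tuesday, so it moves forward to 2039-05-11.
Applying '+111 days' to 2039-05-11: counting 111 days forward gives 2039-08-30.
`weekday 1` advances to the next Monday; 2039-08-30 is a Tuesday, so it moves forward to 2039-09-05.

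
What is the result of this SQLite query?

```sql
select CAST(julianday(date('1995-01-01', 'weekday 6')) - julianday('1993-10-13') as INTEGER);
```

`weekday 6` advances to the next Saturday; 1995-01-01 is a Sunday, so it moves forward to 1995-01-07.
18 days remain in October 1993 after the 13th (31 − 13).
Full months from November 1993 through December 1994 contribute their day counts.
Then 7 days into January 1995.
Total: 18 + 30 + 31 + 31 + 28 + 31 + 30 + 31 + 30 + 31 + 31 + 30 + 31 + 30 + 31 + 7 = 451.

451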